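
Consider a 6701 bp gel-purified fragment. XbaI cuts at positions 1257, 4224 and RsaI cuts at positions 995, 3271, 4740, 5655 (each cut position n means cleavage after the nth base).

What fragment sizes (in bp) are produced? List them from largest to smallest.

Combined cut positions (sorted): 995, 1257, 3271, 4224, 4740, 5655.
Linear molecule, 6 cuts → 7 fragments:
  995 − 0 = 995 bp
  1257 − 995 = 262 bp
  3271 − 1257 = 2014 bp
  4224 − 3271 = 953 bp
  4740 − 4224 = 516 bp
  5655 − 4740 = 915 bp
  6701 − 5655 = 1046 bp
Sorted largest to smallest: 2014, 1046, 995, 953, 915, 516, 262 bp.

2014, 1046, 995, 953, 915, 516, 262 bp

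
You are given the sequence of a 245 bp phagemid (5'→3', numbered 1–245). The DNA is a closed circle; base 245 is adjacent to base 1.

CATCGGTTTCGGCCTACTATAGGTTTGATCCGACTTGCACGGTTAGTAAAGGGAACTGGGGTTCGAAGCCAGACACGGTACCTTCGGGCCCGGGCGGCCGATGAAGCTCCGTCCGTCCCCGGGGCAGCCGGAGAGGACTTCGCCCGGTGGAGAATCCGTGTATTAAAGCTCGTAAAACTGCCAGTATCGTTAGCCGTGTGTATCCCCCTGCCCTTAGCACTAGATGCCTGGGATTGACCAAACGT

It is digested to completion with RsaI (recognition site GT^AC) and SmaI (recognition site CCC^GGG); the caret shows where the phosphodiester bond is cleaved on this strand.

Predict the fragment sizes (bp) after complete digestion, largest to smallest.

204, 29, 12 bp

The RsaI site (GTAC) starts at position 78.
RsaI cuts after base 2 of each site, so after position 79.
SmaI sites (CCCGGG) start at positions 89, 118.
SmaI cuts after base 3 of each site, so after positions 91, 120.
Combined cut positions: 79, 91, 120.
Circular molecule, 3 cuts → 3 fragments:
  80–91 → 12 bp
  92–120 → 29 bp
  121–245 then 1–79 → 125 + 79 = 204 bp
Sorted largest to smallest: 204, 29, 12 bp.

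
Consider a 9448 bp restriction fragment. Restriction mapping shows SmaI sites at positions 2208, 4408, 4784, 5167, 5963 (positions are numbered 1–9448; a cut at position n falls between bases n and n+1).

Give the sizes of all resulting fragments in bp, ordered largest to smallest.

Linear molecule, 5 cuts → 6 fragments:
  2208 − 0 = 2208 bp
  4408 − 2208 = 2200 bp
  4784 − 4408 = 376 bp
  5167 − 4784 = 383 bp
  5963 − 5167 = 796 bp
  9448 − 5963 = 3485 bp
Sorted largest to smallest: 3485, 2208, 2200, 796, 383, 376 bp.

3485, 2208, 2200, 796, 383, 376 bp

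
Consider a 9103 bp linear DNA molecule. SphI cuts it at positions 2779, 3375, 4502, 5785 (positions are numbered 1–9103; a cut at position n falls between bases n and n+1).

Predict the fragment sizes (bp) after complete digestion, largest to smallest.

3318, 2779, 1283, 1127, 596 bp

Linear molecule, 4 cuts → 5 fragments:
  2779 − 0 = 2779 bp
  3375 − 2779 = 596 bp
  4502 − 3375 = 1127 bp
  5785 − 4502 = 1283 bp
  9103 − 5785 = 3318 bp
Sorted largest to smallest: 3318, 2779, 1283, 1127, 596 bp.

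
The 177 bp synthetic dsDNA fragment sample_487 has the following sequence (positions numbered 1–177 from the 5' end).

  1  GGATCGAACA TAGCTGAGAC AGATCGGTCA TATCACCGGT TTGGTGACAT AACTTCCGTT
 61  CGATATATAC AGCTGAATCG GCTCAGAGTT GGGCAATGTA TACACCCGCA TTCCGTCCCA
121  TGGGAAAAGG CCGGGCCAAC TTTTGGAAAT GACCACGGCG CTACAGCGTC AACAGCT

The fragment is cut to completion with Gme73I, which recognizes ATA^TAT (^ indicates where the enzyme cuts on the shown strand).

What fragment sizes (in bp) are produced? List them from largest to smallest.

The Gme73I site (ATATAT) starts at position 63.
Gme73I cuts after base 3 of each site, so after position 65.
Linear molecule, 1 cut → 2 fragments:
  1–65 → 65 bp
  66–177 → 112 bp
Sorted largest to smallest: 112, 65 bp.

112, 65 bp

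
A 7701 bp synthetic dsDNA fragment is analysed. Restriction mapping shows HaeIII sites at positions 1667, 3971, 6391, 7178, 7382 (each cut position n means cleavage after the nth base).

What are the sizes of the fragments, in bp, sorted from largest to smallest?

2420, 2304, 1667, 787, 319, 204 bp

Linear molecule, 5 cuts → 6 fragments:
  1667 − 0 = 1667 bp
  3971 − 1667 = 2304 bp
  6391 − 3971 = 2420 bp
  7178 − 6391 = 787 bp
  7382 − 7178 = 204 bp
  7701 − 7382 = 319 bp
Sorted largest to smallest: 2420, 2304, 1667, 787, 319, 204 bp.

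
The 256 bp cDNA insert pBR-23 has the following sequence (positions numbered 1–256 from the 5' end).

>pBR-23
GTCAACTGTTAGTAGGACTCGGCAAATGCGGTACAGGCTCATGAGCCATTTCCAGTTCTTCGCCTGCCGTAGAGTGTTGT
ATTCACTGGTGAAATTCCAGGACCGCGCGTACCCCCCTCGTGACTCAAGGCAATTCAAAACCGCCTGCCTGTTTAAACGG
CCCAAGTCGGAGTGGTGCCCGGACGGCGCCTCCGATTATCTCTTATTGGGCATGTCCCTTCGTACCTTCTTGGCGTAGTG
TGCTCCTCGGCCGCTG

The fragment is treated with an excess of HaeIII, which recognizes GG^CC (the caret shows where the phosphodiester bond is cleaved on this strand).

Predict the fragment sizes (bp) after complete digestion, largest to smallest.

HaeIII sites (GGCC) start at positions 159, 249.
HaeIII cuts after base 2 of each site, so after positions 160, 250.
Linear molecule, 2 cuts → 3 fragments:
  1–160 → 160 bp
  161–250 → 90 bp
  251–256 → 6 bp
Sorted largest to smallest: 160, 90, 6 bp.

160, 90, 6 bp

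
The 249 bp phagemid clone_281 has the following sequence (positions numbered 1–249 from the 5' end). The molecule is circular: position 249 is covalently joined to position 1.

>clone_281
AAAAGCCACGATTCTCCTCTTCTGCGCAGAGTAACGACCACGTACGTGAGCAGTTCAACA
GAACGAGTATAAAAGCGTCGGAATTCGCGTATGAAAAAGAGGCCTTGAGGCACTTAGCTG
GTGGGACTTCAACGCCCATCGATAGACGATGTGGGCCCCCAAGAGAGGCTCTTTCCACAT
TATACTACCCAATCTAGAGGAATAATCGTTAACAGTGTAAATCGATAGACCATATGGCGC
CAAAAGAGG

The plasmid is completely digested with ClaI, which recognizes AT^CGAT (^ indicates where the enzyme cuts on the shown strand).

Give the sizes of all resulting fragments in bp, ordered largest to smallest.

166, 83 bp

ClaI sites (ATCGAT) start at positions 138, 221.
ClaI cuts after base 2 of each site, so after positions 139, 222.
Circular molecule, 2 cuts → 2 fragments:
  140–222 → 83 bp
  223–249 then 1–139 → 27 + 139 = 166 bp
Sorted largest to smallest: 166, 83 bp.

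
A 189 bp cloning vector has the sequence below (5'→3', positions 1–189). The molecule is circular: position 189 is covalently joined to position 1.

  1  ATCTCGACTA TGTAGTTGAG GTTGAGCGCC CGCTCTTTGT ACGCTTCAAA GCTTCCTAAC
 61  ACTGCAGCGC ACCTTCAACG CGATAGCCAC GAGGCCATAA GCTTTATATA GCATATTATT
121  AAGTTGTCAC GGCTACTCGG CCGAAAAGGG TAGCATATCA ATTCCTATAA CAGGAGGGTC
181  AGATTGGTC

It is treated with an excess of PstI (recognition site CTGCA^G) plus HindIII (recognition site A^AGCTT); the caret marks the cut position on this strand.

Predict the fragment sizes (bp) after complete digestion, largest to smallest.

139, 33, 17 bp

The PstI site (CTGCAG) starts at position 62.
PstI cuts after base 5 of each site (before the last base), so after position 66.
HindIII sites (AAGCTT) start at positions 49, 99.
HindIII cuts after the first base of each site, so after positions 49, 99.
Combined cut positions: 49, 66, 99.
Circular molecule, 3 cuts → 3 fragments:
  50–66 → 17 bp
  67–99 → 33 bp
  100–189 then 1–49 → 90 + 49 = 139 bp
Sorted largest to smallest: 139, 33, 17 bp.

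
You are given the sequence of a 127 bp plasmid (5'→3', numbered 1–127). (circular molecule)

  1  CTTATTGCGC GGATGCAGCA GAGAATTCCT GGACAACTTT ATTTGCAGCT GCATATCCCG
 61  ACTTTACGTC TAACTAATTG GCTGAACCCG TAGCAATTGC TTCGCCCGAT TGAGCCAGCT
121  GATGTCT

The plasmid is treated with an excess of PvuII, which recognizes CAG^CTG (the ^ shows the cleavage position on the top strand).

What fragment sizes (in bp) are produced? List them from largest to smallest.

PvuII sites (CAGCTG) start at positions 46, 116.
PvuII cuts after base 3 of each site, so after positions 48, 118.
Circular molecule, 2 cuts → 2 fragments:
  49–118 → 70 bp
  119–127 then 1–48 → 9 + 48 = 57 bp
Sorted largest to smallest: 70, 57 bp.

70, 57 bp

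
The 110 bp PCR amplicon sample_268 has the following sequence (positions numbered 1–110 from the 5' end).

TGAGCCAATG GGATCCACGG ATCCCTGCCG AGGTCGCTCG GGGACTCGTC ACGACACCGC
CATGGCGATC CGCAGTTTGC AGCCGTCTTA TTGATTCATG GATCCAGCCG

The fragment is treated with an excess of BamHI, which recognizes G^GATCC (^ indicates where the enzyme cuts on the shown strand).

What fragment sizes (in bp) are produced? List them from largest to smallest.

BamHI sites (GGATCC) start at positions 11, 19, 100.
BamHI cuts after the first base of each site, so after positions 11, 19, 100.
Linear molecule, 3 cuts → 4 fragments:
  1–11 → 11 bp
  12–19 → 8 bp
  20–100 → 81 bp
  101–110 → 10 bp
Sorted largest to smallest: 81, 11, 10, 8 bp.

81, 11, 10, 8 bp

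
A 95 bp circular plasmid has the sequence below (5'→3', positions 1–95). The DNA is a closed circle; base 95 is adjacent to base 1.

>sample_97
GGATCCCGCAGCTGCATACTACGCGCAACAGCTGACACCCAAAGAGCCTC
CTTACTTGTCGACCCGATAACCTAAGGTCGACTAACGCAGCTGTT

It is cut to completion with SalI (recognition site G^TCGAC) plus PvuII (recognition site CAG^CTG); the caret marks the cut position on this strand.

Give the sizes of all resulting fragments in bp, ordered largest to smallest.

27, 20, 19, 16, 13 bp

SalI sites (GTCGAC) start at positions 58, 77.
SalI cuts after the first base of each site, so after positions 58, 77.
PvuII sites (CAGCTG) start at positions 9, 29, 88.
PvuII cuts after base 3 of each site, so after positions 11, 31, 90.
Combined cut positions: 11, 31, 58, 77, 90.
Circular molecule, 5 cuts → 5 fragments:
  12–31 → 20 bp
  32–58 → 27 bp
  59–77 → 19 bp
  78–90 → 13 bp
  91–95 then 1–11 → 5 + 11 = 16 bp
Sorted largest to smallest: 27, 20, 19, 16, 13 bp.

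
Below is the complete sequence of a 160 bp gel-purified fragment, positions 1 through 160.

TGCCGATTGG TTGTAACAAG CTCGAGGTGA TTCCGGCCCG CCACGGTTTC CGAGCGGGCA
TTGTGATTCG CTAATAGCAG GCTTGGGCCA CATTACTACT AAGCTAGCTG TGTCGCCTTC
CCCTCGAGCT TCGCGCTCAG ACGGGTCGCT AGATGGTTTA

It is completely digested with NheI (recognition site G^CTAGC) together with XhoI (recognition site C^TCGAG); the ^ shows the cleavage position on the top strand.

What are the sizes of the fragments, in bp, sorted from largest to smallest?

82, 37, 21, 20 bp

The NheI site (GCTAGC) starts at position 103.
NheI cuts after the first base of each site, so after position 103.
XhoI sites (CTCGAG) start at positions 21, 123.
XhoI cuts after the first base of each site, so after positions 21, 123.
Combined cut positions: 21, 103, 123.
Linear molecule, 3 cuts → 4 fragments:
  1–21 → 21 bp
  22–103 → 82 bp
  104–123 → 20 bp
  124–160 → 37 bp
Sorted largest to smallest: 82, 37, 21, 20 bp.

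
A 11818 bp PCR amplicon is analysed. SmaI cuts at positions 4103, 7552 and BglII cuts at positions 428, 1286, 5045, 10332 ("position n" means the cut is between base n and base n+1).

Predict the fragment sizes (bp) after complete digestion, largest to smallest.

2817, 2780, 2507, 1486, 942, 858, 428 bp

Combined cut positions (sorted): 428, 1286, 4103, 5045, 7552, 10332.
Linear molecule, 6 cuts → 7 fragments:
  428 − 0 = 428 bp
  1286 − 428 = 858 bp
  4103 − 1286 = 2817 bp
  5045 − 4103 = 942 bp
  7552 − 5045 = 2507 bp
  10332 − 7552 = 2780 bp
  11818 − 10332 = 1486 bp
Sorted largest to smallest: 2817, 2780, 2507, 1486, 942, 858, 428 bp.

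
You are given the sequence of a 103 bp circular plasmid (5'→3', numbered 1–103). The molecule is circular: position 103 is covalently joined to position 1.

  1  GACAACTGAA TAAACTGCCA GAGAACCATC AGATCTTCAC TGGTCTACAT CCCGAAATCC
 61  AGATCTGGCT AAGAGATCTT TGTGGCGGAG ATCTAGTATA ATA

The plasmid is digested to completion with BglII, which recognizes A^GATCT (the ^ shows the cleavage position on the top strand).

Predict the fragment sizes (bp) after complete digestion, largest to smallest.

BglII sites (AGATCT) start at positions 31, 61, 74, 89.
BglII cuts after the first base of each site, so after positions 31, 61, 74, 89.
Circular molecule, 4 cuts → 4 fragments:
  32–61 → 30 bp
  62–74 → 13 bp
  75–89 → 15 bp
  90–103 then 1–31 → 14 + 31 = 45 bp
Sorted largest to smallest: 45, 30, 15, 13 bp.

45, 30, 15, 13 bp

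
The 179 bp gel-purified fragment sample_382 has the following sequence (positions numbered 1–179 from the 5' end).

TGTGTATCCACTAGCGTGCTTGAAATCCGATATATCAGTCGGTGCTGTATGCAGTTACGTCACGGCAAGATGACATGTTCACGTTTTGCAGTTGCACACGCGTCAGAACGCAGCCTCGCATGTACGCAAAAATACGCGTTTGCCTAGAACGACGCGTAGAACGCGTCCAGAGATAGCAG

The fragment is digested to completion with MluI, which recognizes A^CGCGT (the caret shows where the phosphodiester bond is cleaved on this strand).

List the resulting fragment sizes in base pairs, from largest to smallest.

98, 36, 18, 18, 9 bp

MluI sites (ACGCGT) start at positions 98, 134, 152, 161.
MluI cuts after the first base of each site, so after positions 98, 134, 152, 161.
Linear molecule, 4 cuts → 5 fragments:
  1–98 → 98 bp
  99–134 → 36 bp
  135–152 → 18 bp
  153–161 → 9 bp
  162–179 → 18 bp
Sorted largest to smallest: 98, 36, 18, 18, 9 bp.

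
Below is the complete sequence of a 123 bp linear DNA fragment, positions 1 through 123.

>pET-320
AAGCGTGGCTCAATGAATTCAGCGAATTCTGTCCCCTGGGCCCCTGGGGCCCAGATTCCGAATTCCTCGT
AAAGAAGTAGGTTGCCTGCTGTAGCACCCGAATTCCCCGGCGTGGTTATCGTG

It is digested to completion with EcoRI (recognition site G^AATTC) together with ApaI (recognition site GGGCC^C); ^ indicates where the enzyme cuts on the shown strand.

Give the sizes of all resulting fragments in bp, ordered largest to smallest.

EcoRI sites (GAATTC) start at positions 15, 24, 60, 100.
EcoRI cuts after the first base of each site, so after positions 15, 24, 60, 100.
ApaI sites (GGGCCC) start at positions 38, 47.
ApaI cuts after base 5 of each site (before the last base), so after positions 42, 51.
Combined cut positions: 15, 24, 42, 51, 60, 100.
Linear molecule, 6 cuts → 7 fragments:
  1–15 → 15 bp
  16–24 → 9 bp
  25–42 → 18 bp
  43–51 → 9 bp
  52–60 → 9 bp
  61–100 → 40 bp
  101–123 → 23 bp
Sorted largest to smallest: 40, 23, 18, 15, 9, 9, 9 bp.

40, 23, 18, 15, 9, 9, 9 bp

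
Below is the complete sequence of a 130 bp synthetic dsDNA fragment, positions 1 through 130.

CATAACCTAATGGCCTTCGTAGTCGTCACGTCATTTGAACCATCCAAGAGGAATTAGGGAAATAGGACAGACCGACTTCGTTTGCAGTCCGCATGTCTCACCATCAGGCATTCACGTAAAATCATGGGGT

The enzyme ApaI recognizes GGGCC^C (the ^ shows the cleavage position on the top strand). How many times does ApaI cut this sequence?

0

No occurrence of GGGCCC is present in the sequence.
ApaI does not cut: 0 sites.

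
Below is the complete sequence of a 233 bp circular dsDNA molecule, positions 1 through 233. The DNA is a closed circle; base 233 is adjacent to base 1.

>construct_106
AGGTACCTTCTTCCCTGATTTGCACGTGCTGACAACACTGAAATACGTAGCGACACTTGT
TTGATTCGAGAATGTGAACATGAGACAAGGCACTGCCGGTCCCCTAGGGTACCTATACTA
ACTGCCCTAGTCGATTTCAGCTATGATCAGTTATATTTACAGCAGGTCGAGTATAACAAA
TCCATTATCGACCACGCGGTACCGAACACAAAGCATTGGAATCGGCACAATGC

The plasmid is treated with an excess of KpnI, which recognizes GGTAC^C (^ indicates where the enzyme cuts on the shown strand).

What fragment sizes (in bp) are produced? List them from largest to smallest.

106, 90, 37 bp

KpnI sites (GGTACC) start at positions 2, 108, 198.
KpnI cuts after base 5 of each site (before the last base), so after positions 6, 112, 202.
Circular molecule, 3 cuts → 3 fragments:
  7–112 → 106 bp
  113–202 → 90 bp
  203–233 then 1–6 → 31 + 6 = 37 bp
Sorted largest to smallest: 106, 90, 37 bp.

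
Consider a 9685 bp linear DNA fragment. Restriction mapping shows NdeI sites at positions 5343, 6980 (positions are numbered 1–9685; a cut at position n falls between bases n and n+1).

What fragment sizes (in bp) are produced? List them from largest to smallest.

5343, 2705, 1637 bp

Linear molecule, 2 cuts → 3 fragments:
  5343 − 0 = 5343 bp
  6980 − 5343 = 1637 bp
  9685 − 6980 = 2705 bp
Sorted largest to smallest: 5343, 2705, 1637 bp.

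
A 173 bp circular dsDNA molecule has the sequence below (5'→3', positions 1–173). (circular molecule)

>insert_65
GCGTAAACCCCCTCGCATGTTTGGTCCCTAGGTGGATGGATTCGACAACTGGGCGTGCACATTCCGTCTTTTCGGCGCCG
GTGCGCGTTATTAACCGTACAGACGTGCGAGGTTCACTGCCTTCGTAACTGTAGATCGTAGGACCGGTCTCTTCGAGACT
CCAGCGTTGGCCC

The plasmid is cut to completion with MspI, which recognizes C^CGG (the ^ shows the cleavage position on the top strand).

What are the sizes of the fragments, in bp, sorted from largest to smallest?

107, 66 bp

MspI sites (CCGG) start at positions 78, 144.
MspI cuts after the first base of each site, so after positions 78, 144.
Circular molecule, 2 cuts → 2 fragments:
  79–144 → 66 bp
  145–173 then 1–78 → 29 + 78 = 107 bp
Sorted largest to smallest: 107, 66 bp.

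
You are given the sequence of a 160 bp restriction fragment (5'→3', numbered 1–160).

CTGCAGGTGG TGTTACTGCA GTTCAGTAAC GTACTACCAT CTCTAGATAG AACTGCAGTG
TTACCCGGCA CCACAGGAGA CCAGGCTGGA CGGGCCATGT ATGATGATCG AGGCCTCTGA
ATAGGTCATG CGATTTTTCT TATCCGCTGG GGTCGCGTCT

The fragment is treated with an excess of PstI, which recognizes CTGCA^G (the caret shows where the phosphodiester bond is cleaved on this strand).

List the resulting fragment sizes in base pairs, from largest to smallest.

103, 37, 15, 5 bp

PstI sites (CTGCAG) start at positions 1, 16, 53.
PstI cuts after base 5 of each site (before the last base), so after positions 5, 20, 57.
Linear molecule, 3 cuts → 4 fragments:
  1–5 → 5 bp
  6–20 → 15 bp
  21–57 → 37 bp
  58–160 → 103 bp
Sorted largest to smallest: 103, 37, 15, 5 bp.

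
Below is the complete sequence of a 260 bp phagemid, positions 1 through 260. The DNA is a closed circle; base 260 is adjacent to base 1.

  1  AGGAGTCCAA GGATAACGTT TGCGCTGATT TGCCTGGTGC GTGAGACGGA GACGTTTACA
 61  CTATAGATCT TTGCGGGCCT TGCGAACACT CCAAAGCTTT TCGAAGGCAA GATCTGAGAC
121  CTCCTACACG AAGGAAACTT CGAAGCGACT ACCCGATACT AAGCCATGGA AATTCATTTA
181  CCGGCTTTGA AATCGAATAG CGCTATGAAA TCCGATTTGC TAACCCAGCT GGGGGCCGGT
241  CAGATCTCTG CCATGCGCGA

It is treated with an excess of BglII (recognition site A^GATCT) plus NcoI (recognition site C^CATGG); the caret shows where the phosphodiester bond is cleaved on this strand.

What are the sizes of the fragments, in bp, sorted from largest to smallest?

BglII sites (AGATCT) start at positions 65, 110, 242.
BglII cuts after the first base of each site, so after positions 65, 110, 242.
The NcoI site (CCATGG) starts at position 164.
NcoI cuts after the first base of each site, so after position 164.
Combined cut positions: 65, 110, 164, 242.
Circular molecule, 4 cuts → 4 fragments:
  66–110 → 45 bp
  111–164 → 54 bp
  165–242 → 78 bp
  243–260 then 1–65 → 18 + 65 = 83 bp
Sorted largest to smallest: 83, 78, 54, 45 bp.

83, 78, 54, 45 bp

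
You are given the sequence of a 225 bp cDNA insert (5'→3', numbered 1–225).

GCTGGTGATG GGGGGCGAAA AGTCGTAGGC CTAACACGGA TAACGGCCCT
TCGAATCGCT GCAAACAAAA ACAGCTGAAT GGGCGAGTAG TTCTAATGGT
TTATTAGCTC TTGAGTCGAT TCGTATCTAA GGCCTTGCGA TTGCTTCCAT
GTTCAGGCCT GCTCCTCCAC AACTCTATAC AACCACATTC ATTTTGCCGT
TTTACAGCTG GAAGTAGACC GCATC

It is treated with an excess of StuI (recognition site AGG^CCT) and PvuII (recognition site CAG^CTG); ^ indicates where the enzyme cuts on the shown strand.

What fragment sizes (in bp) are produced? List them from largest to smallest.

58, 50, 45, 29, 25, 18 bp

StuI sites (AGGCCT) start at positions 27, 130, 155.
StuI cuts after base 3 of each site, so after positions 29, 132, 157.
PvuII sites (CAGCTG) start at positions 72, 205.
PvuII cuts after base 3 of each site, so after positions 74, 207.
Combined cut positions: 29, 74, 132, 157, 207.
Linear molecule, 5 cuts → 6 fragments:
  1–29 → 29 bp
  30–74 → 45 bp
  75–132 → 58 bp
  133–157 → 25 bp
  158–207 → 50 bp
  208–225 → 18 bp
Sorted largest to smallest: 58, 50, 45, 29, 25, 18 bp.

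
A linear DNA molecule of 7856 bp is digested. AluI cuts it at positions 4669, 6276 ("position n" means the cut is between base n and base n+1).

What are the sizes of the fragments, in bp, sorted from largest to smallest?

4669, 1607, 1580 bp

Linear molecule, 2 cuts → 3 fragments:
  4669 − 0 = 4669 bp
  6276 − 4669 = 1607 bp
  7856 − 6276 = 1580 bp
Sorted largest to smallest: 4669, 1607, 1580 bp.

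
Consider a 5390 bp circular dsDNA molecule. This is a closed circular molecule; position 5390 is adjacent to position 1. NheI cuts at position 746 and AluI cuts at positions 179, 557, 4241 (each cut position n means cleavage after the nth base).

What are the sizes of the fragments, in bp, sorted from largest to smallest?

Combined cut positions (sorted): 179, 557, 746, 4241.
Circular molecule, 4 cuts → 4 fragments:
  557 − 179 = 378 bp
  746 − 557 = 189 bp
  4241 − 746 = 3495 bp
  wrap: 5390 − 4241 + 179 = 1328 bp
Sorted largest to smallest: 3495, 1328, 378, 189 bp.

3495, 1328, 378, 189 bp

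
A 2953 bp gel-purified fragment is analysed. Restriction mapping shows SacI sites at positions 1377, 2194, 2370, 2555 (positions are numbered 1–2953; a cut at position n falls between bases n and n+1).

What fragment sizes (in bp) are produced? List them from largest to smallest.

1377, 817, 398, 185, 176 bp

Linear molecule, 4 cuts → 5 fragments:
  1377 − 0 = 1377 bp
  2194 − 1377 = 817 bp
  2370 − 2194 = 176 bp
  2555 − 2370 = 185 bp
  2953 − 2555 = 398 bp
Sorted largest to smallest: 1377, 817, 398, 185, 176 bp.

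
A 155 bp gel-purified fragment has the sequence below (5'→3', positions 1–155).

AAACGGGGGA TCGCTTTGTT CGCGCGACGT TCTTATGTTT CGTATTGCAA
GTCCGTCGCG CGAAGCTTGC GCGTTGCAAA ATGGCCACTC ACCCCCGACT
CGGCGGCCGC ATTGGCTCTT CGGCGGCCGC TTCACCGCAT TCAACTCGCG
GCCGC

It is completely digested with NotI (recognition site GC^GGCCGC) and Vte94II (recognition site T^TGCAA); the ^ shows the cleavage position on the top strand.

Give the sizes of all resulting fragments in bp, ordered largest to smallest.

NotI sites (GCGGCCGC) start at positions 103, 123, 148.
NotI cuts after base 2 of each site, so after positions 104, 124, 149.
Vte94II sites (TTGCAA) start at positions 45, 74.
Vte94II cuts after the first base of each site, so after positions 45, 74.
Combined cut positions: 45, 74, 104, 124, 149.
Linear molecule, 5 cuts → 6 fragments:
  1–45 → 45 bp
  46–74 → 29 bp
  75–104 → 30 bp
  105–124 → 20 bp
  125–149 → 25 bp
  150–155 → 6 bp
Sorted largest to smallest: 45, 30, 29, 25, 20, 6 bp.

45, 30, 29, 25, 20, 6 bp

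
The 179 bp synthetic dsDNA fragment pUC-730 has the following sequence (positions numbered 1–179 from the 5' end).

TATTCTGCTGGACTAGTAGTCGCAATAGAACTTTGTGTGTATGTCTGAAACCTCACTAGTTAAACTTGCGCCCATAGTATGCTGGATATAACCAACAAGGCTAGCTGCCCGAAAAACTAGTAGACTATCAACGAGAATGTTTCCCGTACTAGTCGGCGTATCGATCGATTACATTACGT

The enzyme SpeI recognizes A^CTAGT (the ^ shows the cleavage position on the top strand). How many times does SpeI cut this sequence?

ACTAGT occurs starting at positions 12, 55, 116, 148.
SpeI cuts at 4 sites.

4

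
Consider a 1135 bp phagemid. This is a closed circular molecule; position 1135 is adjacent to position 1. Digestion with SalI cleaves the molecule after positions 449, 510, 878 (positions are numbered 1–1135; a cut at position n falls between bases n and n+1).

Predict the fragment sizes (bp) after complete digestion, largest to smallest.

Circular molecule, 3 cuts → 3 fragments:
  510 − 449 = 61 bp
  878 − 510 = 368 bp
  wrap: 1135 − 878 + 449 = 706 bp
Sorted largest to smallest: 706, 368, 61 bp.

706, 368, 61 bp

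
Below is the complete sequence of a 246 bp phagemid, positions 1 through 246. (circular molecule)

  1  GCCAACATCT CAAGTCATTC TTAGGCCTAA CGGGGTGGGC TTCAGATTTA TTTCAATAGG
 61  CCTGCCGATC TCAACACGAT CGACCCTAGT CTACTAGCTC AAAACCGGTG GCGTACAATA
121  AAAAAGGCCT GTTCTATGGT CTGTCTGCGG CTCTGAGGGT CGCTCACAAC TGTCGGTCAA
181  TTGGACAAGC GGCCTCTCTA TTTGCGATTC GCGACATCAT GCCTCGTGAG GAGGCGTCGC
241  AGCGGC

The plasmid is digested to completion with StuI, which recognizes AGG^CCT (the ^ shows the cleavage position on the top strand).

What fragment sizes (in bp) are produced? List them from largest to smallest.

144, 67, 35 bp

StuI sites (AGGCCT) start at positions 23, 58, 125.
StuI cuts after base 3 of each site, so after positions 25, 60, 127.
Circular molecule, 3 cuts → 3 fragments:
  26–60 → 35 bp
  61–127 → 67 bp
  128–246 then 1–25 → 119 + 25 = 144 bp
Sorted largest to smallest: 144, 67, 35 bp.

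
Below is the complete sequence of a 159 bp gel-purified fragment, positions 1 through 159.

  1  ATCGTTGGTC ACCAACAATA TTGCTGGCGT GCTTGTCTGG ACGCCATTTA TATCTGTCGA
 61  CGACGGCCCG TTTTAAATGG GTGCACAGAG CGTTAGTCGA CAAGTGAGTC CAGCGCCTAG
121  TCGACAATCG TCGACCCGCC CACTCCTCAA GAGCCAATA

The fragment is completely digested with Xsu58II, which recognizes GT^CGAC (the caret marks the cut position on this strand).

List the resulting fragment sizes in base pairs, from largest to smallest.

57, 40, 28, 24, 10 bp

Xsu58II sites (GTCGAC) start at positions 56, 96, 120, 130.
Xsu58II cuts after base 2 of each site, so after positions 57, 97, 121, 131.
Linear molecule, 4 cuts → 5 fragments:
  1–57 → 57 bp
  58–97 → 40 bp
  98–121 → 24 bp
  122–131 → 10 bp
  132–159 → 28 bp
Sorted largest to smallest: 57, 40, 28, 24, 10 bp.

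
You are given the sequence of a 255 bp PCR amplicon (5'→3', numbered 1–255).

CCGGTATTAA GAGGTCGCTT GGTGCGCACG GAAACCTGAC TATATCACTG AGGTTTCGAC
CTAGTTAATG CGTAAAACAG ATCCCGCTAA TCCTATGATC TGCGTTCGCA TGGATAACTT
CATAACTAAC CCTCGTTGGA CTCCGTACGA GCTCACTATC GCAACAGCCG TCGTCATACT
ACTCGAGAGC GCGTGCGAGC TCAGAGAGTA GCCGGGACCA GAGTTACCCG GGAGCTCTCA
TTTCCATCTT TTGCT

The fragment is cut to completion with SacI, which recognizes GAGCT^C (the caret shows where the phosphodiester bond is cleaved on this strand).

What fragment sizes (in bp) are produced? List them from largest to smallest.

153, 48, 35, 19 bp

SacI sites (GAGCTC) start at positions 149, 197, 232.
SacI cuts after base 5 of each site (before the last base), so after positions 153, 201, 236.
Linear molecule, 3 cuts → 4 fragments:
  1–153 → 153 bp
  154–201 → 48 bp
  202–236 → 35 bp
  237–255 → 19 bp
Sorted largest to smallest: 153, 48, 35, 19 bp.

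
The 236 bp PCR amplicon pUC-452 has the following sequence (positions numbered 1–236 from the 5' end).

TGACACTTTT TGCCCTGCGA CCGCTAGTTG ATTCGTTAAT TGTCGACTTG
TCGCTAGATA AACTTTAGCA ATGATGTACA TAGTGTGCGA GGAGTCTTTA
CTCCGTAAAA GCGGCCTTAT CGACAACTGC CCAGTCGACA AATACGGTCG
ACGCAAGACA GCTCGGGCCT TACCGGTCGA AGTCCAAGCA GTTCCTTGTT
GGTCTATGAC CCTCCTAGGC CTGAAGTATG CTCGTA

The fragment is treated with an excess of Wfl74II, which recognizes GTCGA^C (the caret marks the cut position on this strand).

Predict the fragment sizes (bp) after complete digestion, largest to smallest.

Wfl74II sites (GTCGAC) start at positions 42, 134, 147.
Wfl74II cuts after base 5 of each site (before the last base), so after positions 46, 138, 151.
Linear molecule, 3 cuts → 4 fragments:
  1–46 → 46 bp
  47–138 → 92 bp
  139–151 → 13 bp
  152–236 → 85 bp
Sorted largest to smallest: 92, 85, 46, 13 bp.

92, 85, 46, 13 bp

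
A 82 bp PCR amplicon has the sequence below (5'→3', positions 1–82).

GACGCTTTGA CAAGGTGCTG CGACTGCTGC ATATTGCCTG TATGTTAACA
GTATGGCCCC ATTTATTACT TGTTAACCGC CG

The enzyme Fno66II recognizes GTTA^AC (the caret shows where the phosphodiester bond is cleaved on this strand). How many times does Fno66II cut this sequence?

GTTAAC occurs starting at positions 44, 72.
Fno66II cuts at 2 sites.

2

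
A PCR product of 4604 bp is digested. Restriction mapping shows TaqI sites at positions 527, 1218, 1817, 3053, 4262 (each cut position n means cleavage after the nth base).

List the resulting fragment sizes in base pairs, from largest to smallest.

1236, 1209, 691, 599, 527, 342 bp

Linear molecule, 5 cuts → 6 fragments:
  527 − 0 = 527 bp
  1218 − 527 = 691 bp
  1817 − 1218 = 599 bp
  3053 − 1817 = 1236 bp
  4262 − 3053 = 1209 bp
  4604 − 4262 = 342 bp
Sorted largest to smallest: 1236, 1209, 691, 599, 527, 342 bp.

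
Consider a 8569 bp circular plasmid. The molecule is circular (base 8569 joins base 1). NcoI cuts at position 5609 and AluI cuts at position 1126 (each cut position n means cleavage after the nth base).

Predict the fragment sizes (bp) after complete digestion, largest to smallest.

Combined cut positions (sorted): 1126, 5609.
Circular molecule, 2 cuts → 2 fragments:
  5609 − 1126 = 4483 bp
  wrap: 8569 − 5609 + 1126 = 4086 bp
Sorted largest to smallest: 4483, 4086 bp.

4483, 4086 bp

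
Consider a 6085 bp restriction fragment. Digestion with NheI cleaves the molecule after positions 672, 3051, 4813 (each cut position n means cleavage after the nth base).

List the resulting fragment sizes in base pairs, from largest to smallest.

2379, 1762, 1272, 672 bp

Linear molecule, 3 cuts → 4 fragments:
  672 − 0 = 672 bp
  3051 − 672 = 2379 bp
  4813 − 3051 = 1762 bp
  6085 − 4813 = 1272 bp
Sorted largest to smallest: 2379, 1762, 1272, 672 bp.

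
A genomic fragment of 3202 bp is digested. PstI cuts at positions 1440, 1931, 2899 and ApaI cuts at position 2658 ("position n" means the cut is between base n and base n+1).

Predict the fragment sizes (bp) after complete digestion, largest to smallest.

1440, 727, 491, 303, 241 bp

Combined cut positions (sorted): 1440, 1931, 2658, 2899.
Linear molecule, 4 cuts → 5 fragments:
  1440 − 0 = 1440 bp
  1931 − 1440 = 491 bp
  2658 − 1931 = 727 bp
  2899 − 2658 = 241 bp
  3202 − 2899 = 303 bp
Sorted largest to smallest: 1440, 727, 491, 303, 241 bp.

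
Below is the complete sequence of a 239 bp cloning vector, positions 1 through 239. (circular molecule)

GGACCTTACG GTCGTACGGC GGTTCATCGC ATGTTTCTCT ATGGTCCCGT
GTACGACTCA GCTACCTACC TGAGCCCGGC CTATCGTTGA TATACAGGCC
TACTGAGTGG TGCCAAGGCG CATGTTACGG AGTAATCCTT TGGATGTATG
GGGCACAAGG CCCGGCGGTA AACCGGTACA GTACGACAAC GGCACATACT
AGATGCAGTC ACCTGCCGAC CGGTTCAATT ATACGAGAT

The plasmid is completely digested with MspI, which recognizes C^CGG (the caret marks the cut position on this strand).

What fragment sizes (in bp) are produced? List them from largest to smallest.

MspI sites (CCGG) start at positions 76, 162, 173, 220.
MspI cuts after the first base of each site, so after positions 76, 162, 173, 220.
Circular molecule, 4 cuts → 4 fragments:
  77–162 → 86 bp
  163–173 → 11 bp
  174–220 → 47 bp
  221–239 then 1–76 → 19 + 76 = 95 bp
Sorted largest to smallest: 95, 86, 47, 11 bp.

95, 86, 47, 11 bp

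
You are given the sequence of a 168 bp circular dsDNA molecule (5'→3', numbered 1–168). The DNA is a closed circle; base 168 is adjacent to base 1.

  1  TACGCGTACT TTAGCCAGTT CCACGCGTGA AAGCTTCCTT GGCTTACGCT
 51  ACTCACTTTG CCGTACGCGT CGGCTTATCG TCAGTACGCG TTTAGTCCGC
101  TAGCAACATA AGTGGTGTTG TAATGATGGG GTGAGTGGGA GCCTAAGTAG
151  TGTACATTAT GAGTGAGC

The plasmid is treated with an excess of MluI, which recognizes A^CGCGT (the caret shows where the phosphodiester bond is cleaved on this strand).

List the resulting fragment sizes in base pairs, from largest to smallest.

84, 42, 21, 21 bp

MluI sites (ACGCGT) start at positions 2, 23, 65, 86.
MluI cuts after the first base of each site, so after positions 2, 23, 65, 86.
Circular molecule, 4 cuts → 4 fragments:
  3–23 → 21 bp
  24–65 → 42 bp
  66–86 → 21 bp
  87–168 then 1–2 → 82 + 2 = 84 bp
Sorted largest to smallest: 84, 42, 21, 21 bp.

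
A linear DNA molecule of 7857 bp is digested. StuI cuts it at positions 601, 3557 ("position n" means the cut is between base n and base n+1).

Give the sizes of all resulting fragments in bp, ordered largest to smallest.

Linear molecule, 2 cuts → 3 fragments:
  601 − 0 = 601 bp
  3557 − 601 = 2956 bp
  7857 − 3557 = 4300 bp
Sorted largest to smallest: 4300, 2956, 601 bp.

4300, 2956, 601 bp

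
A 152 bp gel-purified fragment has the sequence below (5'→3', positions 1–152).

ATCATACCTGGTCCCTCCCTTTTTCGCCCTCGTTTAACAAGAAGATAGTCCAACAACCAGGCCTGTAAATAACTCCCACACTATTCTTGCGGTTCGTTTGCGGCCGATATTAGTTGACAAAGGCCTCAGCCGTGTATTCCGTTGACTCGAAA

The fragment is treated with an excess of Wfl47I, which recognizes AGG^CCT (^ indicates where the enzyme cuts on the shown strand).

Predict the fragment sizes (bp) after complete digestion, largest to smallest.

62, 61, 29 bp

Wfl47I sites (AGGCCT) start at positions 59, 121.
Wfl47I cuts after base 3 of each site, so after positions 61, 123.
Linear molecule, 2 cuts → 3 fragments:
  1–61 → 61 bp
  62–123 → 62 bp
  124–152 → 29 bp
Sorted largest to smallest: 62, 61, 29 bp.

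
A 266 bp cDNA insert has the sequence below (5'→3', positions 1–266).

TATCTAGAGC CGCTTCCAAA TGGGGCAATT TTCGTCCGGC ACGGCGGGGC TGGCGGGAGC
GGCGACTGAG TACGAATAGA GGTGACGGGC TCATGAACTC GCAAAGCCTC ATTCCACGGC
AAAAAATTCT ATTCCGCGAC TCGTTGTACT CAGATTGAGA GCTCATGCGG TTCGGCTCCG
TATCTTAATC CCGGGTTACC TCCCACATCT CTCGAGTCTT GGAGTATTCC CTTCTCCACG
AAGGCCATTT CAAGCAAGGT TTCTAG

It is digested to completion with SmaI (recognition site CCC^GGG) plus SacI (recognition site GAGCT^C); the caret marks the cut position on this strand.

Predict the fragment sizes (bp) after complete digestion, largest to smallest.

163, 74, 29 bp

The SmaI site (CCCGGG) starts at position 190.
SmaI cuts after base 3 of each site, so after position 192.
The SacI site (GAGCTC) starts at position 159.
SacI cuts after base 5 of each site (before the last base), so after position 163.
Combined cut positions: 163, 192.
Linear molecule, 2 cuts → 3 fragments:
  1–163 → 163 bp
  164–192 → 29 bp
  193–266 → 74 bp
Sorted largest to smallest: 163, 74, 29 bp.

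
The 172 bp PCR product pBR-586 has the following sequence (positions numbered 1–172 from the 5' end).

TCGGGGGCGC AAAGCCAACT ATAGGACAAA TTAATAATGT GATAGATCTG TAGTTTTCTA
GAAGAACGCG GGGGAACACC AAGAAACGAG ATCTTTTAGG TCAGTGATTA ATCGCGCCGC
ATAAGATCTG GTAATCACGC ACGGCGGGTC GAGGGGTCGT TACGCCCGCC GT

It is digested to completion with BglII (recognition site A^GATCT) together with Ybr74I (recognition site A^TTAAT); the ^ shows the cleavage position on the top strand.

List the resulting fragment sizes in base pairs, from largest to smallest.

48, 45, 30, 18, 17, 14 bp

BglII sites (AGATCT) start at positions 44, 89, 124.
BglII cuts after the first base of each site, so after positions 44, 89, 124.
Ybr74I sites (ATTAAT) start at positions 30, 107.
Ybr74I cuts after the first base of each site, so after positions 30, 107.
Combined cut positions: 30, 44, 89, 107, 124.
Linear molecule, 5 cuts → 6 fragments:
  1–30 → 30 bp
  31–44 → 14 bp
  45–89 → 45 bp
  90–107 → 18 bp
  108–124 → 17 bp
  125–172 → 48 bp
Sorted largest to smallest: 48, 45, 30, 18, 17, 14 bp.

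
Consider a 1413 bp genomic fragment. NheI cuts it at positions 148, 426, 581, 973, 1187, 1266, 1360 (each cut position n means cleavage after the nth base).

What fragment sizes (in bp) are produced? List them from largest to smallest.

Linear molecule, 7 cuts → 8 fragments:
  148 − 0 = 148 bp
  426 − 148 = 278 bp
  581 − 426 = 155 bp
  973 − 581 = 392 bp
  1187 − 973 = 214 bp
  1266 − 1187 = 79 bp
  1360 − 1266 = 94 bp
  1413 − 1360 = 53 bp
Sorted largest to smallest: 392, 278, 214, 155, 148, 94, 79, 53 bp.

392, 278, 214, 155, 148, 94, 79, 53 bp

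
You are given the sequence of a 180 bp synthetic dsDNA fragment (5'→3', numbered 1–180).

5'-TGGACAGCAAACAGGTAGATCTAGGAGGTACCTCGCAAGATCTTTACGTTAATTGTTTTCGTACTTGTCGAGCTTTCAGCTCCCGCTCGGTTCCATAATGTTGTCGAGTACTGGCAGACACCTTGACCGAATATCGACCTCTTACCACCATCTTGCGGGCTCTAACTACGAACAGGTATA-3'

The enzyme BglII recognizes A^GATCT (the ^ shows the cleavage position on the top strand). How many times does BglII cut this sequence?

AGATCT occurs starting at positions 17, 38.
BglII cuts at 2 sites.

2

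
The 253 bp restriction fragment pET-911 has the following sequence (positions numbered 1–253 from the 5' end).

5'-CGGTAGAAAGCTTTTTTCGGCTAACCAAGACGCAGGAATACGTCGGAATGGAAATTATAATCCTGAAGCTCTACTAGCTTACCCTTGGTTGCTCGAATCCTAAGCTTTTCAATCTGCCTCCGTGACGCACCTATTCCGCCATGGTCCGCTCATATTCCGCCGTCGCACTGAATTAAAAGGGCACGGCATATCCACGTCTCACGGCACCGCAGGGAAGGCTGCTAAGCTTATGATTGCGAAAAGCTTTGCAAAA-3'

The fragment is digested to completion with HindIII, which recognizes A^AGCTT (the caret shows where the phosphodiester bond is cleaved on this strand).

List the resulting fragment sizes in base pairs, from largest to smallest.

HindIII sites (AAGCTT) start at positions 8, 102, 224, 241.
HindIII cuts after the first base of each site, so after positions 8, 102, 224, 241.
Linear molecule, 4 cuts → 5 fragments:
  1–8 → 8 bp
  9–102 → 94 bp
  103–224 → 122 bp
  225–241 → 17 bp
  242–253 → 12 bp
Sorted largest to smallest: 122, 94, 17, 12, 8 bp.

122, 94, 17, 12, 8 bp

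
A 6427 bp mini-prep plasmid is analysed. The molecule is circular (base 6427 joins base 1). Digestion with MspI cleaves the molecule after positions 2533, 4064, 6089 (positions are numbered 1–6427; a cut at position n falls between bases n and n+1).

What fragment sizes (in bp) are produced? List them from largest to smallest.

Circular molecule, 3 cuts → 3 fragments:
  4064 − 2533 = 1531 bp
  6089 − 4064 = 2025 bp
  wrap: 6427 − 6089 + 2533 = 2871 bp
Sorted largest to smallest: 2871, 2025, 1531 bp.

2871, 2025, 1531 bp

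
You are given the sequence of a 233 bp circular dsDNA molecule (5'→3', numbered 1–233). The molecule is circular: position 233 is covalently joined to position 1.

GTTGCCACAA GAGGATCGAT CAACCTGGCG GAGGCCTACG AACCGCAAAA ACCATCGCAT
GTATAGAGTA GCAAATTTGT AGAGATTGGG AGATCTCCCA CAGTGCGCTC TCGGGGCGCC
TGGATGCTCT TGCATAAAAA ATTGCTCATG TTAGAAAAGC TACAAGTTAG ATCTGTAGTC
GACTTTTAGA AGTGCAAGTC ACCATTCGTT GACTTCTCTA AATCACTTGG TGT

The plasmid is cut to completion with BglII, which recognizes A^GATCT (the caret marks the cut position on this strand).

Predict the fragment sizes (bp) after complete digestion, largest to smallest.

155, 78 bp

BglII sites (AGATCT) start at positions 91, 169.
BglII cuts after the first base of each site, so after positions 91, 169.
Circular molecule, 2 cuts → 2 fragments:
  92–169 → 78 bp
  170–233 then 1–91 → 64 + 91 = 155 bp
Sorted largest to smallest: 155, 78 bp.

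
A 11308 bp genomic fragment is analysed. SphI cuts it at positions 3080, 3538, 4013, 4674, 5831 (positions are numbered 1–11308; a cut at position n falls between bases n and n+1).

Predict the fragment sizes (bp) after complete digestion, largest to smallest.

5477, 3080, 1157, 661, 475, 458 bp

Linear molecule, 5 cuts → 6 fragments:
  3080 − 0 = 3080 bp
  3538 − 3080 = 458 bp
  4013 − 3538 = 475 bp
  4674 − 4013 = 661 bp
  5831 − 4674 = 1157 bp
  11308 − 5831 = 5477 bp
Sorted largest to smallest: 5477, 3080, 1157, 661, 475, 458 bp.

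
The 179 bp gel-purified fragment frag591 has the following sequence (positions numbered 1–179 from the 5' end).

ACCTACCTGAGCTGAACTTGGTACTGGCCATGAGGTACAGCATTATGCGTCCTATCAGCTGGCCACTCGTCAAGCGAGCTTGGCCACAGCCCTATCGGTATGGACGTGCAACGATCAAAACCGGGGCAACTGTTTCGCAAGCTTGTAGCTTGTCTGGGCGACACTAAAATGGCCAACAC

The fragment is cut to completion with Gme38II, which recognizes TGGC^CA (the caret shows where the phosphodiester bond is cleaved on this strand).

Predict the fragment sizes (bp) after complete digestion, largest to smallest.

89, 35, 28, 21, 6 bp

Gme38II sites (TGGCCA) start at positions 25, 60, 81, 170.
Gme38II cuts after base 4 of each site, so after positions 28, 63, 84, 173.
Linear molecule, 4 cuts → 5 fragments:
  1–28 → 28 bp
  29–63 → 35 bp
  64–84 → 21 bp
  85–173 → 89 bp
  174–179 → 6 bp
Sorted largest to smallest: 89, 35, 28, 21, 6 bp.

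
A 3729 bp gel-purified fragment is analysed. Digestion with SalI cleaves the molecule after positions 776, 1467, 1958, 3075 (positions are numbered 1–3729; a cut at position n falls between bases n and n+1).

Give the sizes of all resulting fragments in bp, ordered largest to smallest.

1117, 776, 691, 654, 491 bp

Linear molecule, 4 cuts → 5 fragments:
  776 − 0 = 776 bp
  1467 − 776 = 691 bp
  1958 − 1467 = 491 bp
  3075 − 1958 = 1117 bp
  3729 − 3075 = 654 bp
Sorted largest to smallest: 1117, 776, 691, 654, 491 bp.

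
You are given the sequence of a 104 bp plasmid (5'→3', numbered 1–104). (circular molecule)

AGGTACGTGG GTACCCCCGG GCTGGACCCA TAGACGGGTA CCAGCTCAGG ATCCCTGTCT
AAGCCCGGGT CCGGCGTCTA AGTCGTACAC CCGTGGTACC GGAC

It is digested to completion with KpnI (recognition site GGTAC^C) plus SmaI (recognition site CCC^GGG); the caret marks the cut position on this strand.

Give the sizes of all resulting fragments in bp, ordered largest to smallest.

KpnI sites (GGTACC) start at positions 10, 37, 95.
KpnI cuts after base 5 of each site (before the last base), so after positions 14, 41, 99.
SmaI sites (CCCGGG) start at positions 16, 64.
SmaI cuts after base 3 of each site, so after positions 18, 66.
Combined cut positions: 14, 18, 41, 66, 99.
Circular molecule, 5 cuts → 5 fragments:
  15–18 → 4 bp
  19–41 → 23 bp
  42–66 → 25 bp
  67–99 → 33 bp
  100–104 then 1–14 → 5 + 14 = 19 bp
Sorted largest to smallest: 33, 25, 23, 19, 4 bp.

33, 25, 23, 19, 4 bp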